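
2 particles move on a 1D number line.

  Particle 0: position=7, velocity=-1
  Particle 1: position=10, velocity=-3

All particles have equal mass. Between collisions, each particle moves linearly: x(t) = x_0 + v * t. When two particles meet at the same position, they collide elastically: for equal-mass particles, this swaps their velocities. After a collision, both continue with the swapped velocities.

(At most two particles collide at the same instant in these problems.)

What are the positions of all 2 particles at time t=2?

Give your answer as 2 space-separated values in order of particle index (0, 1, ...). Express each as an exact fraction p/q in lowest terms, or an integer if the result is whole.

Answer: 4 5

Derivation:
Collision at t=3/2: particles 0 and 1 swap velocities; positions: p0=11/2 p1=11/2; velocities now: v0=-3 v1=-1
Advance to t=2 (no further collisions before then); velocities: v0=-3 v1=-1; positions = 4 5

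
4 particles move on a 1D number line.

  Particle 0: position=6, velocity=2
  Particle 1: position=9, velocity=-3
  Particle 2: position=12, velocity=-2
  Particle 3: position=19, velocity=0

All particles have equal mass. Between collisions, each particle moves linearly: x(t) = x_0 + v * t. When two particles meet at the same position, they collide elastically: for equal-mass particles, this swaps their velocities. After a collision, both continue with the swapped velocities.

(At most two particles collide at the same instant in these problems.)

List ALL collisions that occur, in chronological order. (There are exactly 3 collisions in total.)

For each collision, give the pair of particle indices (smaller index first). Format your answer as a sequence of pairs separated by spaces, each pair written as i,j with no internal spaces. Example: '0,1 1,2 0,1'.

Collision at t=3/5: particles 0 and 1 swap velocities; positions: p0=36/5 p1=36/5 p2=54/5 p3=19; velocities now: v0=-3 v1=2 v2=-2 v3=0
Collision at t=3/2: particles 1 and 2 swap velocities; positions: p0=9/2 p1=9 p2=9 p3=19; velocities now: v0=-3 v1=-2 v2=2 v3=0
Collision at t=13/2: particles 2 and 3 swap velocities; positions: p0=-21/2 p1=-1 p2=19 p3=19; velocities now: v0=-3 v1=-2 v2=0 v3=2

Answer: 0,1 1,2 2,3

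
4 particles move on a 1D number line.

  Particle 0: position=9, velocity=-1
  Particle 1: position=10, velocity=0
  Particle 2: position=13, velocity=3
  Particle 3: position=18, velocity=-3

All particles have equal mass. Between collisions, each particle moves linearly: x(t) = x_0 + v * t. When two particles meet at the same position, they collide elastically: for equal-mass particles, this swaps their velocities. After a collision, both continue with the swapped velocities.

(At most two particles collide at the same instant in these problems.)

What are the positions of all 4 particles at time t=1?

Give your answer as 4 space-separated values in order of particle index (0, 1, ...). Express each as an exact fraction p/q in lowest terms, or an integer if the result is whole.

Collision at t=5/6: particles 2 and 3 swap velocities; positions: p0=49/6 p1=10 p2=31/2 p3=31/2; velocities now: v0=-1 v1=0 v2=-3 v3=3
Advance to t=1 (no further collisions before then); velocities: v0=-1 v1=0 v2=-3 v3=3; positions = 8 10 15 16

Answer: 8 10 15 16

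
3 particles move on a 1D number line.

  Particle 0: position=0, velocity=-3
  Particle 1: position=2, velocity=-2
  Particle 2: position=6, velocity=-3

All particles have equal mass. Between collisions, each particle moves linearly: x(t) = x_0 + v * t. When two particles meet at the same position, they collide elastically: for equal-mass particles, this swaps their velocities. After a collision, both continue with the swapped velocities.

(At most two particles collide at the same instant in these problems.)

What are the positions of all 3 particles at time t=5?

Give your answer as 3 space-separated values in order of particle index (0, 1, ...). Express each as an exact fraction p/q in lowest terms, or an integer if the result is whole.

Answer: -15 -9 -8

Derivation:
Collision at t=4: particles 1 and 2 swap velocities; positions: p0=-12 p1=-6 p2=-6; velocities now: v0=-3 v1=-3 v2=-2
Advance to t=5 (no further collisions before then); velocities: v0=-3 v1=-3 v2=-2; positions = -15 -9 -8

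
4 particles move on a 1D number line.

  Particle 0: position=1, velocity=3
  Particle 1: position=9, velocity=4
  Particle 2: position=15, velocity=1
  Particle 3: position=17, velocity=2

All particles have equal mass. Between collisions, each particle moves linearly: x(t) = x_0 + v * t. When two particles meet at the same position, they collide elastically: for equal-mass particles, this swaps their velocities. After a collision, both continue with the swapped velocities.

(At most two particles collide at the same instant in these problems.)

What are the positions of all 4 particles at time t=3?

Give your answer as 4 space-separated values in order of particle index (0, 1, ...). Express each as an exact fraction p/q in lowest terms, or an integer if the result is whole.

Collision at t=2: particles 1 and 2 swap velocities; positions: p0=7 p1=17 p2=17 p3=21; velocities now: v0=3 v1=1 v2=4 v3=2
Advance to t=3 (no further collisions before then); velocities: v0=3 v1=1 v2=4 v3=2; positions = 10 18 21 23

Answer: 10 18 21 23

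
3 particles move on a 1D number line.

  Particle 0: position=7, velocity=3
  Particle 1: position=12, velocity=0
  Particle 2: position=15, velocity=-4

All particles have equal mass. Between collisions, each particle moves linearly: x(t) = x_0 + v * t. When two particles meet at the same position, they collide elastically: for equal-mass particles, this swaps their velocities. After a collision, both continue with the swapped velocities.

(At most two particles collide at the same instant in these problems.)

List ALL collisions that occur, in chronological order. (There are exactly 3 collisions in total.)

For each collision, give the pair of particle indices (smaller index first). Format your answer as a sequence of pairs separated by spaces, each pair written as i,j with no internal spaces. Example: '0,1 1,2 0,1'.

Collision at t=3/4: particles 1 and 2 swap velocities; positions: p0=37/4 p1=12 p2=12; velocities now: v0=3 v1=-4 v2=0
Collision at t=8/7: particles 0 and 1 swap velocities; positions: p0=73/7 p1=73/7 p2=12; velocities now: v0=-4 v1=3 v2=0
Collision at t=5/3: particles 1 and 2 swap velocities; positions: p0=25/3 p1=12 p2=12; velocities now: v0=-4 v1=0 v2=3

Answer: 1,2 0,1 1,2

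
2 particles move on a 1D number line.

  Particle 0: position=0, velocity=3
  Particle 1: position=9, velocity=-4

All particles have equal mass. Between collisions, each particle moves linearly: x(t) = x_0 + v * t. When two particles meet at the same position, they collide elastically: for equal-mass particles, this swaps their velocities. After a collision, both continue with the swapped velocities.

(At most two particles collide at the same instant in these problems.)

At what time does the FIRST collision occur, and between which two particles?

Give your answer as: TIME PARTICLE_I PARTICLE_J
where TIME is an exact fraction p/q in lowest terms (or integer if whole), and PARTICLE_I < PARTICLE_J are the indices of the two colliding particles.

Answer: 9/7 0 1

Derivation:
Pair (0,1): pos 0,9 vel 3,-4 -> gap=9, closing at 7/unit, collide at t=9/7
Earliest collision: t=9/7 between 0 and 1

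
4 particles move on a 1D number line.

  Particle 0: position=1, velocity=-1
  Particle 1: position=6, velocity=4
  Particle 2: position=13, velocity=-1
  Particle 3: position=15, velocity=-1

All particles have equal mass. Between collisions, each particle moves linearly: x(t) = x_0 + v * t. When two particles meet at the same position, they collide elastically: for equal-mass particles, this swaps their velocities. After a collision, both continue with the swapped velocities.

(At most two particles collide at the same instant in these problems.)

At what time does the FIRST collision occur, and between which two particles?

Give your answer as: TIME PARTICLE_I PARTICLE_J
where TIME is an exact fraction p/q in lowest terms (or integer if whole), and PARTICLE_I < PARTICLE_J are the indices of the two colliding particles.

Answer: 7/5 1 2

Derivation:
Pair (0,1): pos 1,6 vel -1,4 -> not approaching (rel speed -5 <= 0)
Pair (1,2): pos 6,13 vel 4,-1 -> gap=7, closing at 5/unit, collide at t=7/5
Pair (2,3): pos 13,15 vel -1,-1 -> not approaching (rel speed 0 <= 0)
Earliest collision: t=7/5 between 1 and 2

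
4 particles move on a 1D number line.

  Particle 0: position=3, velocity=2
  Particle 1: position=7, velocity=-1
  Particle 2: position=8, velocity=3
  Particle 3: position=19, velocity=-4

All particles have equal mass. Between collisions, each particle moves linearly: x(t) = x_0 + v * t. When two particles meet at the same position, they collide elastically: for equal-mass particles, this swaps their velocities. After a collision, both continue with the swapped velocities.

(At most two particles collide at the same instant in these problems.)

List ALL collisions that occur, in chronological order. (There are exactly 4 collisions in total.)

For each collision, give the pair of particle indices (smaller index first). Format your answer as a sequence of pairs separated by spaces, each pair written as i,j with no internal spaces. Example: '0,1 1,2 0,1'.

Answer: 0,1 2,3 1,2 0,1

Derivation:
Collision at t=4/3: particles 0 and 1 swap velocities; positions: p0=17/3 p1=17/3 p2=12 p3=41/3; velocities now: v0=-1 v1=2 v2=3 v3=-4
Collision at t=11/7: particles 2 and 3 swap velocities; positions: p0=38/7 p1=43/7 p2=89/7 p3=89/7; velocities now: v0=-1 v1=2 v2=-4 v3=3
Collision at t=8/3: particles 1 and 2 swap velocities; positions: p0=13/3 p1=25/3 p2=25/3 p3=16; velocities now: v0=-1 v1=-4 v2=2 v3=3
Collision at t=4: particles 0 and 1 swap velocities; positions: p0=3 p1=3 p2=11 p3=20; velocities now: v0=-4 v1=-1 v2=2 v3=3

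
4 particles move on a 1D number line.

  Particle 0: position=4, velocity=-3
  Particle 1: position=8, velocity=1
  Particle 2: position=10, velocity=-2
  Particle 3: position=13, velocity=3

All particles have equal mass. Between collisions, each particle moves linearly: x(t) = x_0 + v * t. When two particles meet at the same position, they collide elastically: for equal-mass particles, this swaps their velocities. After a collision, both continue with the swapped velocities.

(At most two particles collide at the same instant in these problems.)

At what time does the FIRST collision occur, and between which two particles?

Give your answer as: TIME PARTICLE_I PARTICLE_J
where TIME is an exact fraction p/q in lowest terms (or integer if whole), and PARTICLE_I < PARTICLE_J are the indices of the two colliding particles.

Answer: 2/3 1 2

Derivation:
Pair (0,1): pos 4,8 vel -3,1 -> not approaching (rel speed -4 <= 0)
Pair (1,2): pos 8,10 vel 1,-2 -> gap=2, closing at 3/unit, collide at t=2/3
Pair (2,3): pos 10,13 vel -2,3 -> not approaching (rel speed -5 <= 0)
Earliest collision: t=2/3 between 1 and 2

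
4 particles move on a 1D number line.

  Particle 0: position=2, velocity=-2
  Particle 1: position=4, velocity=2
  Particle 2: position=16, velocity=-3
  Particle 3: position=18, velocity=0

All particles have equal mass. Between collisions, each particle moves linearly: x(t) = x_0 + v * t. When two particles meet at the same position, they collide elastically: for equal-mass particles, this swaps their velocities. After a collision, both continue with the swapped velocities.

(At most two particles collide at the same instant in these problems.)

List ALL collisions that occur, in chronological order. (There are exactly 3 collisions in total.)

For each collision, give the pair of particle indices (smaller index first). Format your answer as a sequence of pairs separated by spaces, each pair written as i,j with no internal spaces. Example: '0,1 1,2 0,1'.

Answer: 1,2 2,3 0,1

Derivation:
Collision at t=12/5: particles 1 and 2 swap velocities; positions: p0=-14/5 p1=44/5 p2=44/5 p3=18; velocities now: v0=-2 v1=-3 v2=2 v3=0
Collision at t=7: particles 2 and 3 swap velocities; positions: p0=-12 p1=-5 p2=18 p3=18; velocities now: v0=-2 v1=-3 v2=0 v3=2
Collision at t=14: particles 0 and 1 swap velocities; positions: p0=-26 p1=-26 p2=18 p3=32; velocities now: v0=-3 v1=-2 v2=0 v3=2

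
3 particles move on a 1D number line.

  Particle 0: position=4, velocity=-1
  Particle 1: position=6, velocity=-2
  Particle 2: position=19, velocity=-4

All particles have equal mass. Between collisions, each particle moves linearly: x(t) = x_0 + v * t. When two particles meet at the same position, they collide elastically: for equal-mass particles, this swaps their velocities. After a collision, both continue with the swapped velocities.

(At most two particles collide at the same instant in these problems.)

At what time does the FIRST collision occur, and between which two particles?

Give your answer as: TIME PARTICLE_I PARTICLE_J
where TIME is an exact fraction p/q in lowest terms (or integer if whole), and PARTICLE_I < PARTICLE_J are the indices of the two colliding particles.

Answer: 2 0 1

Derivation:
Pair (0,1): pos 4,6 vel -1,-2 -> gap=2, closing at 1/unit, collide at t=2
Pair (1,2): pos 6,19 vel -2,-4 -> gap=13, closing at 2/unit, collide at t=13/2
Earliest collision: t=2 between 0 and 1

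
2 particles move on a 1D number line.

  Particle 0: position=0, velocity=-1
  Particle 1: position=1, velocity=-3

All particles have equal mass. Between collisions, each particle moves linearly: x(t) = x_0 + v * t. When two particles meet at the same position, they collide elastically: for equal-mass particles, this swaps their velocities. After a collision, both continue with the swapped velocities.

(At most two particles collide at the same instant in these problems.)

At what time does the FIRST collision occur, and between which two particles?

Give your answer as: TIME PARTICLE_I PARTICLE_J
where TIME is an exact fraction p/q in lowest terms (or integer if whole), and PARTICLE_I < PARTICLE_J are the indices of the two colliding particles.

Pair (0,1): pos 0,1 vel -1,-3 -> gap=1, closing at 2/unit, collide at t=1/2
Earliest collision: t=1/2 between 0 and 1

Answer: 1/2 0 1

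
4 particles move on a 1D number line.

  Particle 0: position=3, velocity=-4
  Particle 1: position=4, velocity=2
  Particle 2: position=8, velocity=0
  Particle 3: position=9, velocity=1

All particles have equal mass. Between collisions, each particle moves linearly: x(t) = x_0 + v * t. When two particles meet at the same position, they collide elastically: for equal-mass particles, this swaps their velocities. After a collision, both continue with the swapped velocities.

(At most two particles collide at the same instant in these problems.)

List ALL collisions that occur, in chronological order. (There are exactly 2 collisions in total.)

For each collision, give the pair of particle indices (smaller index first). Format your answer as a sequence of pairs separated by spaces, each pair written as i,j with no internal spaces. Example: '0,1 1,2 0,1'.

Answer: 1,2 2,3

Derivation:
Collision at t=2: particles 1 and 2 swap velocities; positions: p0=-5 p1=8 p2=8 p3=11; velocities now: v0=-4 v1=0 v2=2 v3=1
Collision at t=5: particles 2 and 3 swap velocities; positions: p0=-17 p1=8 p2=14 p3=14; velocities now: v0=-4 v1=0 v2=1 v3=2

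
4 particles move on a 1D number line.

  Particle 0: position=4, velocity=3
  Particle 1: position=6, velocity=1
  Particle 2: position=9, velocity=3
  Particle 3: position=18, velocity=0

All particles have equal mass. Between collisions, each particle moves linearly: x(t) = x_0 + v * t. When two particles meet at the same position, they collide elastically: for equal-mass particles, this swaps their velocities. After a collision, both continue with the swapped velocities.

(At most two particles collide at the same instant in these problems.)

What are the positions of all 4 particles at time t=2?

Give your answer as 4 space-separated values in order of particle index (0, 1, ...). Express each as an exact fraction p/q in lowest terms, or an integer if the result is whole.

Answer: 8 10 15 18

Derivation:
Collision at t=1: particles 0 and 1 swap velocities; positions: p0=7 p1=7 p2=12 p3=18; velocities now: v0=1 v1=3 v2=3 v3=0
Advance to t=2 (no further collisions before then); velocities: v0=1 v1=3 v2=3 v3=0; positions = 8 10 15 18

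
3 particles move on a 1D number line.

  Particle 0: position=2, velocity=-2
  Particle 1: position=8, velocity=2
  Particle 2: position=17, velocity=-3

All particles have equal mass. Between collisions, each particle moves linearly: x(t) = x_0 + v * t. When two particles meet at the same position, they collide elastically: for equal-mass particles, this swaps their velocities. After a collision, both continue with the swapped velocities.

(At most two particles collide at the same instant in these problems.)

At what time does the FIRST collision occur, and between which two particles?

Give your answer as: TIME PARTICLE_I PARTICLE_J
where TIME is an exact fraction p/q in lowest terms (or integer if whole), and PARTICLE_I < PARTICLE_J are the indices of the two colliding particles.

Answer: 9/5 1 2

Derivation:
Pair (0,1): pos 2,8 vel -2,2 -> not approaching (rel speed -4 <= 0)
Pair (1,2): pos 8,17 vel 2,-3 -> gap=9, closing at 5/unit, collide at t=9/5
Earliest collision: t=9/5 between 1 and 2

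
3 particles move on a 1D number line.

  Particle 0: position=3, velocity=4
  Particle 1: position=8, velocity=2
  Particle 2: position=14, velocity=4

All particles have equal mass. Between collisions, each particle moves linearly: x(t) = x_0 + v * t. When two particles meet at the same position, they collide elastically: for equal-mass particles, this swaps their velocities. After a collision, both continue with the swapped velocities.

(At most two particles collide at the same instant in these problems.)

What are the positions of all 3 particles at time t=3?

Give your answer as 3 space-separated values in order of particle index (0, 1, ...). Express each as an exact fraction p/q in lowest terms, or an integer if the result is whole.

Collision at t=5/2: particles 0 and 1 swap velocities; positions: p0=13 p1=13 p2=24; velocities now: v0=2 v1=4 v2=4
Advance to t=3 (no further collisions before then); velocities: v0=2 v1=4 v2=4; positions = 14 15 26

Answer: 14 15 26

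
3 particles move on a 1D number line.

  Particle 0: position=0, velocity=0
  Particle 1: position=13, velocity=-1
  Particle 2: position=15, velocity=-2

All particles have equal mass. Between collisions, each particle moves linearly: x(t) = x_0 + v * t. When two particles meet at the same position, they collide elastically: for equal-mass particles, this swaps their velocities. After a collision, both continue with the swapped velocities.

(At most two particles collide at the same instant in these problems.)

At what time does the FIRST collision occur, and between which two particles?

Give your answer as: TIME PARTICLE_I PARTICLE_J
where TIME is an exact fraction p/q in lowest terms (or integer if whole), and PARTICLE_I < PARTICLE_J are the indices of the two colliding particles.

Pair (0,1): pos 0,13 vel 0,-1 -> gap=13, closing at 1/unit, collide at t=13
Pair (1,2): pos 13,15 vel -1,-2 -> gap=2, closing at 1/unit, collide at t=2
Earliest collision: t=2 between 1 and 2

Answer: 2 1 2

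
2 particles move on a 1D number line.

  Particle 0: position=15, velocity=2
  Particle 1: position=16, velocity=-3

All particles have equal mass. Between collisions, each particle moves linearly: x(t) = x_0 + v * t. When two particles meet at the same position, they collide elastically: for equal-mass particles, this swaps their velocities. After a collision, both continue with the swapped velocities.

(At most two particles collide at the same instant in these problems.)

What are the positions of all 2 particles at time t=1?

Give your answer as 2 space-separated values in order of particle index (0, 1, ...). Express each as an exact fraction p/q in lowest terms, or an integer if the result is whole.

Answer: 13 17

Derivation:
Collision at t=1/5: particles 0 and 1 swap velocities; positions: p0=77/5 p1=77/5; velocities now: v0=-3 v1=2
Advance to t=1 (no further collisions before then); velocities: v0=-3 v1=2; positions = 13 17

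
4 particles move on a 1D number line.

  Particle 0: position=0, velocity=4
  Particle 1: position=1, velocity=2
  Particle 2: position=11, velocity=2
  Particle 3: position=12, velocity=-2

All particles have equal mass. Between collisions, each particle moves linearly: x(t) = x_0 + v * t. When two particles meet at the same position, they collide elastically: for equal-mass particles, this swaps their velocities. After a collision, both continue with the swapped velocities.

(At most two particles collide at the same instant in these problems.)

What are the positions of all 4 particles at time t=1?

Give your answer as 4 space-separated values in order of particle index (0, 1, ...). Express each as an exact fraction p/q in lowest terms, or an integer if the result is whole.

Answer: 3 4 10 13

Derivation:
Collision at t=1/4: particles 2 and 3 swap velocities; positions: p0=1 p1=3/2 p2=23/2 p3=23/2; velocities now: v0=4 v1=2 v2=-2 v3=2
Collision at t=1/2: particles 0 and 1 swap velocities; positions: p0=2 p1=2 p2=11 p3=12; velocities now: v0=2 v1=4 v2=-2 v3=2
Advance to t=1 (no further collisions before then); velocities: v0=2 v1=4 v2=-2 v3=2; positions = 3 4 10 13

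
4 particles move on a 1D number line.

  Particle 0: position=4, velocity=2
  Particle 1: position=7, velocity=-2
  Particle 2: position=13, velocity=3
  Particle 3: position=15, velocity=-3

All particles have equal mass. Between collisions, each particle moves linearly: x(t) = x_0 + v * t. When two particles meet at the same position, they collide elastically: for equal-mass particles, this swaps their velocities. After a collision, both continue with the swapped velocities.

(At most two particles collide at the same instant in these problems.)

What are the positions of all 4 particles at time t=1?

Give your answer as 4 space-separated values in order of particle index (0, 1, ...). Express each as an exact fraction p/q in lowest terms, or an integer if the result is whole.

Collision at t=1/3: particles 2 and 3 swap velocities; positions: p0=14/3 p1=19/3 p2=14 p3=14; velocities now: v0=2 v1=-2 v2=-3 v3=3
Collision at t=3/4: particles 0 and 1 swap velocities; positions: p0=11/2 p1=11/2 p2=51/4 p3=61/4; velocities now: v0=-2 v1=2 v2=-3 v3=3
Advance to t=1 (no further collisions before then); velocities: v0=-2 v1=2 v2=-3 v3=3; positions = 5 6 12 16

Answer: 5 6 12 16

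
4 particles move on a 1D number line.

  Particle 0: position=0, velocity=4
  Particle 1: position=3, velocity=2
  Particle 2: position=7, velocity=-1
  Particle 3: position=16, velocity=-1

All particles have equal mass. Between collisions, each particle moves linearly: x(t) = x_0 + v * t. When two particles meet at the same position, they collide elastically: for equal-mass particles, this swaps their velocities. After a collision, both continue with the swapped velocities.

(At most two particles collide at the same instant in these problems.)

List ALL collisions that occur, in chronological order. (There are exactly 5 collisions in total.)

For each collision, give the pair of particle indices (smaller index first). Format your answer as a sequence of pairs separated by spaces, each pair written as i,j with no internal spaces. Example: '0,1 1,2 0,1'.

Answer: 1,2 0,1 1,2 2,3 1,2

Derivation:
Collision at t=4/3: particles 1 and 2 swap velocities; positions: p0=16/3 p1=17/3 p2=17/3 p3=44/3; velocities now: v0=4 v1=-1 v2=2 v3=-1
Collision at t=7/5: particles 0 and 1 swap velocities; positions: p0=28/5 p1=28/5 p2=29/5 p3=73/5; velocities now: v0=-1 v1=4 v2=2 v3=-1
Collision at t=3/2: particles 1 and 2 swap velocities; positions: p0=11/2 p1=6 p2=6 p3=29/2; velocities now: v0=-1 v1=2 v2=4 v3=-1
Collision at t=16/5: particles 2 and 3 swap velocities; positions: p0=19/5 p1=47/5 p2=64/5 p3=64/5; velocities now: v0=-1 v1=2 v2=-1 v3=4
Collision at t=13/3: particles 1 and 2 swap velocities; positions: p0=8/3 p1=35/3 p2=35/3 p3=52/3; velocities now: v0=-1 v1=-1 v2=2 v3=4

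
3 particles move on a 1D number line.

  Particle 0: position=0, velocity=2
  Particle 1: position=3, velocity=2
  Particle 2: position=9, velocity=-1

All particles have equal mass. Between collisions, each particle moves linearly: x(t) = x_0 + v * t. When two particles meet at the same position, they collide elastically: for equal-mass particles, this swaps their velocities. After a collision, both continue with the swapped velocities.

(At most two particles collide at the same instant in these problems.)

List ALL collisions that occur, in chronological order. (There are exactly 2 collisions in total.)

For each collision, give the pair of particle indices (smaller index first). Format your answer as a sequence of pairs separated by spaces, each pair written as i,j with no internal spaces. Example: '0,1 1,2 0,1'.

Collision at t=2: particles 1 and 2 swap velocities; positions: p0=4 p1=7 p2=7; velocities now: v0=2 v1=-1 v2=2
Collision at t=3: particles 0 and 1 swap velocities; positions: p0=6 p1=6 p2=9; velocities now: v0=-1 v1=2 v2=2

Answer: 1,2 0,1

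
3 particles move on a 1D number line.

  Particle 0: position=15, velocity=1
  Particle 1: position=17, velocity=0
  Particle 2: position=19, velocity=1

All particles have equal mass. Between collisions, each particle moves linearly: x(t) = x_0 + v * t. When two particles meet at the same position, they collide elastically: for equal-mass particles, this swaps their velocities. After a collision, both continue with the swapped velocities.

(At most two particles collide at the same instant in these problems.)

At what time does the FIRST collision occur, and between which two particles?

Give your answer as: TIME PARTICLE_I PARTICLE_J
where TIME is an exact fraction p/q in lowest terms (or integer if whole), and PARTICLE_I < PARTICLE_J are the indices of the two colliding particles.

Pair (0,1): pos 15,17 vel 1,0 -> gap=2, closing at 1/unit, collide at t=2
Pair (1,2): pos 17,19 vel 0,1 -> not approaching (rel speed -1 <= 0)
Earliest collision: t=2 between 0 and 1

Answer: 2 0 1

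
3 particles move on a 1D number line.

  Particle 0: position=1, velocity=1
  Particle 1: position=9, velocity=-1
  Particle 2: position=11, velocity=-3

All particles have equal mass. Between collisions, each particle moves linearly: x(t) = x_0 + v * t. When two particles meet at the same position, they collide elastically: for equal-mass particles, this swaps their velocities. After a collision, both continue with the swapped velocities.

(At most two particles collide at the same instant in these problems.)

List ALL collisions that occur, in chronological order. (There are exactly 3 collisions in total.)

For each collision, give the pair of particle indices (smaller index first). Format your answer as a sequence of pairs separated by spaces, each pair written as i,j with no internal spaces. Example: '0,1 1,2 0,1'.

Collision at t=1: particles 1 and 2 swap velocities; positions: p0=2 p1=8 p2=8; velocities now: v0=1 v1=-3 v2=-1
Collision at t=5/2: particles 0 and 1 swap velocities; positions: p0=7/2 p1=7/2 p2=13/2; velocities now: v0=-3 v1=1 v2=-1
Collision at t=4: particles 1 and 2 swap velocities; positions: p0=-1 p1=5 p2=5; velocities now: v0=-3 v1=-1 v2=1

Answer: 1,2 0,1 1,2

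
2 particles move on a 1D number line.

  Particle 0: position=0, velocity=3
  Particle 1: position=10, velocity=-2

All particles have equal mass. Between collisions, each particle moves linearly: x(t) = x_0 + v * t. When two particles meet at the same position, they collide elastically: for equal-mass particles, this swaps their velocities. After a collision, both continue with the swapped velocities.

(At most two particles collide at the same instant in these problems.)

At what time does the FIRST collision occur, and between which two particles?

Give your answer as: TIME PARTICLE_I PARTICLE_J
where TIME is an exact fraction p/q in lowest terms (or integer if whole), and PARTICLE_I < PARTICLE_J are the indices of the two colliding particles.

Answer: 2 0 1

Derivation:
Pair (0,1): pos 0,10 vel 3,-2 -> gap=10, closing at 5/unit, collide at t=2
Earliest collision: t=2 between 0 and 1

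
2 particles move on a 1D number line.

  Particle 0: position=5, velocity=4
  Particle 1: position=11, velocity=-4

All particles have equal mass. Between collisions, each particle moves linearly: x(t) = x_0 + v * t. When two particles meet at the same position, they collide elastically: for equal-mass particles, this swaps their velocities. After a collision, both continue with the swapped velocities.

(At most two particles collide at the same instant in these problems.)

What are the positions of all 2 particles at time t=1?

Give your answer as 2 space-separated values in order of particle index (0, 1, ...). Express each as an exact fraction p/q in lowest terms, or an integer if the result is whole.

Collision at t=3/4: particles 0 and 1 swap velocities; positions: p0=8 p1=8; velocities now: v0=-4 v1=4
Advance to t=1 (no further collisions before then); velocities: v0=-4 v1=4; positions = 7 9

Answer: 7 9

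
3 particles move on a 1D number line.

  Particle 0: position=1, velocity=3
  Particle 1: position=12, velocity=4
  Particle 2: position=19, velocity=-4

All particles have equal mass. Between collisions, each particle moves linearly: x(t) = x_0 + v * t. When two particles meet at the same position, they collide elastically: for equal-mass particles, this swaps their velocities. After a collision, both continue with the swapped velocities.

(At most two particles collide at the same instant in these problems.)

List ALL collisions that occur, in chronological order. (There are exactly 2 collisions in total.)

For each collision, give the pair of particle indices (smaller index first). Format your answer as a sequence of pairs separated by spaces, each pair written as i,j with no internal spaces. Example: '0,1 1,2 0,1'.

Answer: 1,2 0,1

Derivation:
Collision at t=7/8: particles 1 and 2 swap velocities; positions: p0=29/8 p1=31/2 p2=31/2; velocities now: v0=3 v1=-4 v2=4
Collision at t=18/7: particles 0 and 1 swap velocities; positions: p0=61/7 p1=61/7 p2=156/7; velocities now: v0=-4 v1=3 v2=4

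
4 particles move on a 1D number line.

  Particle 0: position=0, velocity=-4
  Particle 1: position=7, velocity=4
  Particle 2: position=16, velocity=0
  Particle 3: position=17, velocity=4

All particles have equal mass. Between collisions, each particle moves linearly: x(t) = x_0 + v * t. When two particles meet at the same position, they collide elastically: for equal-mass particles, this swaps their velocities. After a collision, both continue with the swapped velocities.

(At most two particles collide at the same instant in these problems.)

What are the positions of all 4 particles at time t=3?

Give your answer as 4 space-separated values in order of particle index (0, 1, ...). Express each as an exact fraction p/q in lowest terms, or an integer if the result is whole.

Collision at t=9/4: particles 1 and 2 swap velocities; positions: p0=-9 p1=16 p2=16 p3=26; velocities now: v0=-4 v1=0 v2=4 v3=4
Advance to t=3 (no further collisions before then); velocities: v0=-4 v1=0 v2=4 v3=4; positions = -12 16 19 29

Answer: -12 16 19 29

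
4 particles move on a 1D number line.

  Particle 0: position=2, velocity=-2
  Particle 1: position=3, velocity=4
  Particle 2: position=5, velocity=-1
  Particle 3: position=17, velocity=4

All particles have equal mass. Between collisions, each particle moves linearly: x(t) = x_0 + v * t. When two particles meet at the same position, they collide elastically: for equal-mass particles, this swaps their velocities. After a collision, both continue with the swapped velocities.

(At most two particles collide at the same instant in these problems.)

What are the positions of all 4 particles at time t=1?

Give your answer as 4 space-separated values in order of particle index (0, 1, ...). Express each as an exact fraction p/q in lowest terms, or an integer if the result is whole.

Collision at t=2/5: particles 1 and 2 swap velocities; positions: p0=6/5 p1=23/5 p2=23/5 p3=93/5; velocities now: v0=-2 v1=-1 v2=4 v3=4
Advance to t=1 (no further collisions before then); velocities: v0=-2 v1=-1 v2=4 v3=4; positions = 0 4 7 21

Answer: 0 4 7 21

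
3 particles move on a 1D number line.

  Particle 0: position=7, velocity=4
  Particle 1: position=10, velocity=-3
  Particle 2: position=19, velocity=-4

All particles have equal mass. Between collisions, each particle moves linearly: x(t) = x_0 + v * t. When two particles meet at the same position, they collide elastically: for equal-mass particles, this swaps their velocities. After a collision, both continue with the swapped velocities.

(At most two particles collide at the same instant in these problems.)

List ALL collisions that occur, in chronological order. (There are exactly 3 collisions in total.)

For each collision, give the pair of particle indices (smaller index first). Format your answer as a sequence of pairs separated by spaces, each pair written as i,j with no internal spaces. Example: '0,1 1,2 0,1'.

Answer: 0,1 1,2 0,1

Derivation:
Collision at t=3/7: particles 0 and 1 swap velocities; positions: p0=61/7 p1=61/7 p2=121/7; velocities now: v0=-3 v1=4 v2=-4
Collision at t=3/2: particles 1 and 2 swap velocities; positions: p0=11/2 p1=13 p2=13; velocities now: v0=-3 v1=-4 v2=4
Collision at t=9: particles 0 and 1 swap velocities; positions: p0=-17 p1=-17 p2=43; velocities now: v0=-4 v1=-3 v2=4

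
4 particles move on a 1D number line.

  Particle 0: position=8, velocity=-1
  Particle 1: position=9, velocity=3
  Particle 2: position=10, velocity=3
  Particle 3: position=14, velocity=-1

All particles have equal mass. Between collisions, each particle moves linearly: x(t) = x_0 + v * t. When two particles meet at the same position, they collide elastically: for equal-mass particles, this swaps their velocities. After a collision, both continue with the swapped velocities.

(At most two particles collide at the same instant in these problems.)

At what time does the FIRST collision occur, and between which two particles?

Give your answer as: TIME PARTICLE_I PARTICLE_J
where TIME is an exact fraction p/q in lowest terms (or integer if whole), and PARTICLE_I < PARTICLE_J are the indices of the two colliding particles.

Answer: 1 2 3

Derivation:
Pair (0,1): pos 8,9 vel -1,3 -> not approaching (rel speed -4 <= 0)
Pair (1,2): pos 9,10 vel 3,3 -> not approaching (rel speed 0 <= 0)
Pair (2,3): pos 10,14 vel 3,-1 -> gap=4, closing at 4/unit, collide at t=1
Earliest collision: t=1 between 2 and 3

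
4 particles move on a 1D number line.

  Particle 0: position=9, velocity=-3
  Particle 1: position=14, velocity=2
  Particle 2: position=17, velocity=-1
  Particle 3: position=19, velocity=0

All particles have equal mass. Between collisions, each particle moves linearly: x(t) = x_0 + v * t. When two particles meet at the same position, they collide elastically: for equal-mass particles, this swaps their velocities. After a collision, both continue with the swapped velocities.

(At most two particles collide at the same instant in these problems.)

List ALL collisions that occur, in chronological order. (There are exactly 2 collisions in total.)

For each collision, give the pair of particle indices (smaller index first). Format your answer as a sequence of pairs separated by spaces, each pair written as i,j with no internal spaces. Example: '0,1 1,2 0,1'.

Answer: 1,2 2,3

Derivation:
Collision at t=1: particles 1 and 2 swap velocities; positions: p0=6 p1=16 p2=16 p3=19; velocities now: v0=-3 v1=-1 v2=2 v3=0
Collision at t=5/2: particles 2 and 3 swap velocities; positions: p0=3/2 p1=29/2 p2=19 p3=19; velocities now: v0=-3 v1=-1 v2=0 v3=2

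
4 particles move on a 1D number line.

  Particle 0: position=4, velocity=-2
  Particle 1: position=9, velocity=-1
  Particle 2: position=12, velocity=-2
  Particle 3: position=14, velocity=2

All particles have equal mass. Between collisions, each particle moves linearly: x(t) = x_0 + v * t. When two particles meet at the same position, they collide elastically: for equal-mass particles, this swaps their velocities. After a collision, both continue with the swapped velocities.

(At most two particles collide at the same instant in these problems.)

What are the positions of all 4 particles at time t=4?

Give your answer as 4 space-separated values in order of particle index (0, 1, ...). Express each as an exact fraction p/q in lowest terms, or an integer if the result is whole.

Answer: -4 4 5 22

Derivation:
Collision at t=3: particles 1 and 2 swap velocities; positions: p0=-2 p1=6 p2=6 p3=20; velocities now: v0=-2 v1=-2 v2=-1 v3=2
Advance to t=4 (no further collisions before then); velocities: v0=-2 v1=-2 v2=-1 v3=2; positions = -4 4 5 22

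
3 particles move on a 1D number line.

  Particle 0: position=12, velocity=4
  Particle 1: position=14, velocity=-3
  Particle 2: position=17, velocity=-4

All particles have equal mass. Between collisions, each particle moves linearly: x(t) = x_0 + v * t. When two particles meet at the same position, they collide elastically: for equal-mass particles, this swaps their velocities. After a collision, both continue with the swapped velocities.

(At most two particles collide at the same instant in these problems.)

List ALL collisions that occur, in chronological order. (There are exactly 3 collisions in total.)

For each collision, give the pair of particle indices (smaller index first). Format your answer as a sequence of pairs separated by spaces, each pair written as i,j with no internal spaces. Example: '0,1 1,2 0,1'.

Answer: 0,1 1,2 0,1

Derivation:
Collision at t=2/7: particles 0 and 1 swap velocities; positions: p0=92/7 p1=92/7 p2=111/7; velocities now: v0=-3 v1=4 v2=-4
Collision at t=5/8: particles 1 and 2 swap velocities; positions: p0=97/8 p1=29/2 p2=29/2; velocities now: v0=-3 v1=-4 v2=4
Collision at t=3: particles 0 and 1 swap velocities; positions: p0=5 p1=5 p2=24; velocities now: v0=-4 v1=-3 v2=4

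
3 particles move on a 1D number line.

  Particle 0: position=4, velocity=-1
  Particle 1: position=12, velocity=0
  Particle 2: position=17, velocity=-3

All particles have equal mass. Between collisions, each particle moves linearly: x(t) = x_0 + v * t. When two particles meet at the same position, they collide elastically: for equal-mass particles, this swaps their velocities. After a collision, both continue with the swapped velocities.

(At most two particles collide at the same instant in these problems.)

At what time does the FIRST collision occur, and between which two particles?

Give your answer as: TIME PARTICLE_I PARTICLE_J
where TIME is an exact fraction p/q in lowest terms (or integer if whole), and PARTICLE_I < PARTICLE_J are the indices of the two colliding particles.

Answer: 5/3 1 2

Derivation:
Pair (0,1): pos 4,12 vel -1,0 -> not approaching (rel speed -1 <= 0)
Pair (1,2): pos 12,17 vel 0,-3 -> gap=5, closing at 3/unit, collide at t=5/3
Earliest collision: t=5/3 between 1 and 2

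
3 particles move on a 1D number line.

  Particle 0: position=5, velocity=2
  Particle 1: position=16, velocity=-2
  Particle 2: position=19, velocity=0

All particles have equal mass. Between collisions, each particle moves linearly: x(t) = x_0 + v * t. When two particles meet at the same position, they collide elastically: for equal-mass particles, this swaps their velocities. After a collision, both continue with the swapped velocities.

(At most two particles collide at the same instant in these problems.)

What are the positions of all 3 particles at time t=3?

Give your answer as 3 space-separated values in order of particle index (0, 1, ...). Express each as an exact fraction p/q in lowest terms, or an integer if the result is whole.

Collision at t=11/4: particles 0 and 1 swap velocities; positions: p0=21/2 p1=21/2 p2=19; velocities now: v0=-2 v1=2 v2=0
Advance to t=3 (no further collisions before then); velocities: v0=-2 v1=2 v2=0; positions = 10 11 19

Answer: 10 11 19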